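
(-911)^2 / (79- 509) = -829921 / 430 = -1930.05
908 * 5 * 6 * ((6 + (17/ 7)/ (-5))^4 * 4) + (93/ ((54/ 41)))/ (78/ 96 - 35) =148852506871419016/ 1477515375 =100745149.18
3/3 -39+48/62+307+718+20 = 31241/31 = 1007.77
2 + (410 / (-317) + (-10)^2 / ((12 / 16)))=127472 / 951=134.04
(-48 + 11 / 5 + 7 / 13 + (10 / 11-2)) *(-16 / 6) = 265136 / 2145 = 123.61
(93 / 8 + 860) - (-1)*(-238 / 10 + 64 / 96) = 101819 / 120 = 848.49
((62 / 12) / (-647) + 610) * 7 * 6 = 16575923 / 647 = 25619.66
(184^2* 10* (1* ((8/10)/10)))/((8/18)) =304704/5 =60940.80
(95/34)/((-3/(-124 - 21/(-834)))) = 3274175/28356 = 115.47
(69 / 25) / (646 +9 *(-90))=-69 / 4100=-0.02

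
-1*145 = -145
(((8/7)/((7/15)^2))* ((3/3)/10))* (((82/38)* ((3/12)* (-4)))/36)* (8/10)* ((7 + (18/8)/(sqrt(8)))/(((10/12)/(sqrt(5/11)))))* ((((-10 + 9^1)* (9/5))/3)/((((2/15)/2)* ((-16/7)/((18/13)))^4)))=457570701* sqrt(110)/244500439040 + 355888323* sqrt(55)/15281277440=0.19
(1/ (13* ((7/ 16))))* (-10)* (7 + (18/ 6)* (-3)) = 3.52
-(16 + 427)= -443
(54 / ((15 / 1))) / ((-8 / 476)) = -1071 / 5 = -214.20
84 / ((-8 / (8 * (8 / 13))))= -672 / 13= -51.69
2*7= 14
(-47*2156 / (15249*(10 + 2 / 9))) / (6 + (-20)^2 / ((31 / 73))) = -0.00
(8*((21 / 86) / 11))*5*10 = 4200 / 473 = 8.88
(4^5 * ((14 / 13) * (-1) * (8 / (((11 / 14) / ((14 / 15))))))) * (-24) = 251511.59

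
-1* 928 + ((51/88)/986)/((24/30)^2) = -75784117/81664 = -928.00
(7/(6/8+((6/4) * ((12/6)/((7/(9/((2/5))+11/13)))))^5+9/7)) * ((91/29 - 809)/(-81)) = 10889111319136960/15679070312011434747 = 0.00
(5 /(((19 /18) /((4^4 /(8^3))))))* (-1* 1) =-2.37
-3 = -3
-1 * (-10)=10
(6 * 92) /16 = 69 /2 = 34.50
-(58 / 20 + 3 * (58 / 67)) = -3683 / 670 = -5.50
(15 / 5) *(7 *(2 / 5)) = 42 / 5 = 8.40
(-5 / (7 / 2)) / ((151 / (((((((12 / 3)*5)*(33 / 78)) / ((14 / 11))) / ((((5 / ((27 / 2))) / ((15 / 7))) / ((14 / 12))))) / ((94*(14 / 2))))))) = -81675 / 126582092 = -0.00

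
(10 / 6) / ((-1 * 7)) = -0.24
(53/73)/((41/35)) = 1855/2993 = 0.62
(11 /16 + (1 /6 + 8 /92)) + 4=4.94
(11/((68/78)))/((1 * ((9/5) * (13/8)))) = 4.31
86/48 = 43/24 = 1.79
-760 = -760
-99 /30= -33 /10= -3.30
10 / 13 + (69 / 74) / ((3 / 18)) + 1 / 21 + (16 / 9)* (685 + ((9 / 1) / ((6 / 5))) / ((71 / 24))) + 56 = 2764040714 / 2151513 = 1284.70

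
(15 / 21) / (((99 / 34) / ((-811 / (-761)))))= 137870 / 527373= 0.26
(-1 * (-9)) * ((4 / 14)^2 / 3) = 12 / 49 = 0.24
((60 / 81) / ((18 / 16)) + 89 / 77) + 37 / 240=2946529 / 1496880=1.97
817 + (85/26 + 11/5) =106921/130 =822.47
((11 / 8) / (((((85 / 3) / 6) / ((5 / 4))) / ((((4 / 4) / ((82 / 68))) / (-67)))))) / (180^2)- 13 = -1028476811 / 79113600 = -13.00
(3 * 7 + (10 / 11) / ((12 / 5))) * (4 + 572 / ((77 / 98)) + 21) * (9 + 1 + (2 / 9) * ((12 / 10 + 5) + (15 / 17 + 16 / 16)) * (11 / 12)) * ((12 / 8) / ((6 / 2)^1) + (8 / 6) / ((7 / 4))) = 19674831031 / 83160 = 236590.08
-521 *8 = -4168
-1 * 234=-234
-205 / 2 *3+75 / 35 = -4275 / 14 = -305.36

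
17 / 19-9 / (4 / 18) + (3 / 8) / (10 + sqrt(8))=-39.58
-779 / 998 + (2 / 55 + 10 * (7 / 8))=878877 / 109780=8.01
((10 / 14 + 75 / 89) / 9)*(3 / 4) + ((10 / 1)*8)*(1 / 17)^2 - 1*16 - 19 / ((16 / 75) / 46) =-17770502503 / 4321128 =-4112.47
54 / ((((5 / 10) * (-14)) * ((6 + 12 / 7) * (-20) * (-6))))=-0.01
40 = 40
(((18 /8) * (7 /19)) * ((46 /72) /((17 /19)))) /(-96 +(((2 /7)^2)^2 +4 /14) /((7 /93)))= -2705927 /421106592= -0.01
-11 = -11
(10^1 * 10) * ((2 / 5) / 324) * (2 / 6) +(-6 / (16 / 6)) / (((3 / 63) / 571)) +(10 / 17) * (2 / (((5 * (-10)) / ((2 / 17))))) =-37894084153 / 1404540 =-26979.71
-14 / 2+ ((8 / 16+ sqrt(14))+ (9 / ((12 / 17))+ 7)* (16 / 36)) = 41 / 18+ sqrt(14) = 6.02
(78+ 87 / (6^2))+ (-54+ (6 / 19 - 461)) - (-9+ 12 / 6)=-97417 / 228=-427.27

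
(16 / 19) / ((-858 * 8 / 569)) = -569 / 8151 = -0.07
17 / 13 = 1.31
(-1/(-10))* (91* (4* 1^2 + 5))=819/10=81.90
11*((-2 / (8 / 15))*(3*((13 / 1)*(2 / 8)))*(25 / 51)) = -53625 / 272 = -197.15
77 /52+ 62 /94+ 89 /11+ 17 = 732085 /26884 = 27.23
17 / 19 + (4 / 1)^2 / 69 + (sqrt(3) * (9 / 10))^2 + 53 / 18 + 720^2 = 203889276869 / 393300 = 518406.50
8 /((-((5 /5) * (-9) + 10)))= -8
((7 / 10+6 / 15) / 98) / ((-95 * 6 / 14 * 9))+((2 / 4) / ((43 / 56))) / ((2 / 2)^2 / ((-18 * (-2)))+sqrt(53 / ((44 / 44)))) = -394461751 / 1060616573100+36288 * sqrt(53) / 2953541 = 0.09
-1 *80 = -80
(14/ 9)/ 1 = 14/ 9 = 1.56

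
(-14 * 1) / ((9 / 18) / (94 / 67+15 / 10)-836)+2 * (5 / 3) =1089236 / 325137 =3.35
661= 661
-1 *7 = -7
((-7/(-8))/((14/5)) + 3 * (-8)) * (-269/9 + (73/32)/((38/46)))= 56259139/87552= 642.58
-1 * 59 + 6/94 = -2770/47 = -58.94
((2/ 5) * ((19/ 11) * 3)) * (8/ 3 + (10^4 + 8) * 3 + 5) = 684722/ 11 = 62247.45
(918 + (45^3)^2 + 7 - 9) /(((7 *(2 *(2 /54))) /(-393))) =-12587323823793 /2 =-6293661911896.50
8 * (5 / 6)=20 / 3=6.67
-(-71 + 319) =-248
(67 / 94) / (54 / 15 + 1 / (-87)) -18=-2612067 / 146734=-17.80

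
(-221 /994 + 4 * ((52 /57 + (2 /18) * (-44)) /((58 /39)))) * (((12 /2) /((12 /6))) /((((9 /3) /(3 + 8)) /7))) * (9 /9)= -197331563 /234726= -840.69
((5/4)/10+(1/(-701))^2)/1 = 491409/3931208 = 0.13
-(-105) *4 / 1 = 420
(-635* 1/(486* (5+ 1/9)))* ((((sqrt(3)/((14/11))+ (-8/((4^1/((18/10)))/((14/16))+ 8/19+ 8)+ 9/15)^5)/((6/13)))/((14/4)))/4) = 8936347975503/6112165350932480000-90805* sqrt(3)/2921184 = -0.05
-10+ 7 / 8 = -73 / 8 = -9.12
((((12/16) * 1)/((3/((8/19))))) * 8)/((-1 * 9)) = -16/171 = -0.09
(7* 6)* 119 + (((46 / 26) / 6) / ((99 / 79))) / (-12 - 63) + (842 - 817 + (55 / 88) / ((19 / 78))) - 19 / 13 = 110568910079 / 22007700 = 5024.10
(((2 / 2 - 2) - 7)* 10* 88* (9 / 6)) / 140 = -528 / 7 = -75.43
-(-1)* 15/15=1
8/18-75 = -671/9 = -74.56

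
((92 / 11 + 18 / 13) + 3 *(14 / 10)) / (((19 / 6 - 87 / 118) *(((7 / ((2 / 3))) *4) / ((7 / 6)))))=588407 / 3689400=0.16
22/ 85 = 0.26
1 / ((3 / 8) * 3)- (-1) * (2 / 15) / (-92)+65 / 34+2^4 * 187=52693492 / 17595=2994.80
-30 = -30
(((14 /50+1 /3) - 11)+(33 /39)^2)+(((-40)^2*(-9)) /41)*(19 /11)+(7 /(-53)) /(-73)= -13631072896369 /22116848325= -616.32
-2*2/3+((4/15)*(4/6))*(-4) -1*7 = -407/45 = -9.04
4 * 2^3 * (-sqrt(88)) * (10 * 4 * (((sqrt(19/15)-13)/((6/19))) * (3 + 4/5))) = 92416 * sqrt(22) * (195-sqrt(285))/45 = 1715749.74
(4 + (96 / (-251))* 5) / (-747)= -524 / 187497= -0.00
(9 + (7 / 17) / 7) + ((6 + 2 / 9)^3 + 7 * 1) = 3184489 / 12393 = 256.96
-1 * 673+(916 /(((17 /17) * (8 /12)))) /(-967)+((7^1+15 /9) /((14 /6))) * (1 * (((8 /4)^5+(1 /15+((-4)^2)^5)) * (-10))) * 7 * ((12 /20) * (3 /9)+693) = -2741339544964099 /14505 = -188992729745.89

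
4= 4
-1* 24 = -24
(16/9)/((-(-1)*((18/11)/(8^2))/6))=11264/27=417.19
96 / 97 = 0.99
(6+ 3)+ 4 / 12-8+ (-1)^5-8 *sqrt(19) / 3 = 1 / 3-8 *sqrt(19) / 3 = -11.29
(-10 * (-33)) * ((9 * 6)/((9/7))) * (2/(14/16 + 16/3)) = 4464.97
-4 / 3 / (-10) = 2 / 15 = 0.13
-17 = -17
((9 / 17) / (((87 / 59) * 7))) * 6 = 1062 / 3451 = 0.31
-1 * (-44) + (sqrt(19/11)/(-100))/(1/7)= 44 - 7 * sqrt(209)/1100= 43.91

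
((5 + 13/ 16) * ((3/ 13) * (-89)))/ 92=-24831/ 19136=-1.30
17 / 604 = 0.03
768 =768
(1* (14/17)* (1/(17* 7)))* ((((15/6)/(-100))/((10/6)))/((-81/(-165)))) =-11/52020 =-0.00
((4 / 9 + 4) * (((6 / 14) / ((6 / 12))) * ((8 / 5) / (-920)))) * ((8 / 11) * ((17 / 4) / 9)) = -544 / 239085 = -0.00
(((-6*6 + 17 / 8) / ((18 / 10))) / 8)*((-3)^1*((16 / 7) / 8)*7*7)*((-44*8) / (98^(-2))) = -334011113.33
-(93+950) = -1043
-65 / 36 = -1.81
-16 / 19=-0.84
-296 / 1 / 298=-148 / 149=-0.99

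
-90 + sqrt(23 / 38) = -90 + sqrt(874) / 38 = -89.22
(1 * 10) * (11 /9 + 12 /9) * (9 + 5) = 357.78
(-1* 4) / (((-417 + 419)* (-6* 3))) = 1 / 9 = 0.11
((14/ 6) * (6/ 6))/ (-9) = -7/ 27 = -0.26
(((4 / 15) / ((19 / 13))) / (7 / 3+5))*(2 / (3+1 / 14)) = 728 / 44935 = 0.02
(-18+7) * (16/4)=-44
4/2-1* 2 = 0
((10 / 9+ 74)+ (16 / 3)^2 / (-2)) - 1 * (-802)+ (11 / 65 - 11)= 852.06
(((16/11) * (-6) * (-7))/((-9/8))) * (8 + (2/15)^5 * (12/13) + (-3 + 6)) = -64865029376/108590625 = -597.34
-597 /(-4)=597 /4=149.25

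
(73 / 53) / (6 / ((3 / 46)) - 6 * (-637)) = 73 / 207442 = 0.00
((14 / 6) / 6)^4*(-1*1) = -0.02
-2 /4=-1 /2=-0.50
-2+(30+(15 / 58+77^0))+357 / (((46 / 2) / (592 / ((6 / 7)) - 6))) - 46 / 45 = 10655.45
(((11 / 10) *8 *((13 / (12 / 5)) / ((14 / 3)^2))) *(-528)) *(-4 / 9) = 25168 / 49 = 513.63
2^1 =2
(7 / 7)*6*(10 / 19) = 60 / 19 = 3.16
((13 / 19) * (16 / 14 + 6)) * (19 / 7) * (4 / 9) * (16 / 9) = 41600 / 3969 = 10.48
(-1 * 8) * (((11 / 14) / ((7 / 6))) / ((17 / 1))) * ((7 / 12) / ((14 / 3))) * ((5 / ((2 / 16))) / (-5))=264 / 833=0.32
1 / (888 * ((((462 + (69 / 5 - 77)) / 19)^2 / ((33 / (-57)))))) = -5225 / 3530719968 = -0.00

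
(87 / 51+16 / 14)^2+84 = 1304445 / 14161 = 92.12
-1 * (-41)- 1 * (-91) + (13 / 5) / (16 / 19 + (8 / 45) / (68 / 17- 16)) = 286773 / 2122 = 135.14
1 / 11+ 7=78 / 11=7.09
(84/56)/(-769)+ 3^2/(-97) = -14133/149186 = -0.09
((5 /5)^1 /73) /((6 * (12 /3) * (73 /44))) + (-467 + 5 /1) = -14771977 /31974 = -462.00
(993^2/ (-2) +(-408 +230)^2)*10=-4613405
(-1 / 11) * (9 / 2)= -9 / 22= -0.41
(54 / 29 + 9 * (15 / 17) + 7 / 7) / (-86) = -2663 / 21199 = -0.13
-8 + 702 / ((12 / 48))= 2800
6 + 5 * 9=51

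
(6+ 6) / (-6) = -2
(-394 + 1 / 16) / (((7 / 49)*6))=-14707 / 32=-459.59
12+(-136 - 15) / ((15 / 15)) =-139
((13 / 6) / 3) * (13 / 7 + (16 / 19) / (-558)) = 895141 / 667926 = 1.34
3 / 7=0.43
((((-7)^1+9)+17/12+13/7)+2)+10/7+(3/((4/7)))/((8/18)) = 6893/336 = 20.51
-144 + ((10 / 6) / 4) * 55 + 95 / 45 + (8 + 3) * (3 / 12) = -1046 / 9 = -116.22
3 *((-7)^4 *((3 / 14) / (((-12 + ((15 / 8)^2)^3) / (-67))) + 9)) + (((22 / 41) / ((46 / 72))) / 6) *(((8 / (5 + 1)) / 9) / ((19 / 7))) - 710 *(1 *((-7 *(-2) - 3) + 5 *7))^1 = 12798337462231729 / 443171458647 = 28878.97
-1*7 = -7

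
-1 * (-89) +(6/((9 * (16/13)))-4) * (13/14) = 28825/336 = 85.79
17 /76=0.22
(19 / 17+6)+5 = 206 / 17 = 12.12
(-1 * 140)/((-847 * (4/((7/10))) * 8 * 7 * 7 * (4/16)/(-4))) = -1/847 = -0.00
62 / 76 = 31 / 38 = 0.82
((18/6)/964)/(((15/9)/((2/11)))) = 9/26510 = 0.00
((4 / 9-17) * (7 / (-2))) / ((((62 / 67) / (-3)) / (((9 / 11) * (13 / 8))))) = -2725359 / 10912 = -249.76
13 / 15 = 0.87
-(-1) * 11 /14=11 /14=0.79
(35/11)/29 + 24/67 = 10001/21373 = 0.47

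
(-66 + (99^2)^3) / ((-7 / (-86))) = 80967292842810 / 7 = 11566756120401.43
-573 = -573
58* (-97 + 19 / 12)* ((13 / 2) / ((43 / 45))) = -6474975 / 172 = -37645.20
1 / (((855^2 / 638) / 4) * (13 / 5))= 2552 / 1900665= 0.00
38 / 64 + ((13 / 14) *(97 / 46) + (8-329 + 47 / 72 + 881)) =26114671 / 46368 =563.20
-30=-30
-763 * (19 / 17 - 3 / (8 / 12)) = 87745 / 34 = 2580.74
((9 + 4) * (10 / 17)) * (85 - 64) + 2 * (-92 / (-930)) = 1271014 / 7905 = 160.79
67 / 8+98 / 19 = 2057 / 152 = 13.53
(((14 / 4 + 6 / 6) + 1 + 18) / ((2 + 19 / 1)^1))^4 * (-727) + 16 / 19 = -67353246517 / 59122224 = -1139.22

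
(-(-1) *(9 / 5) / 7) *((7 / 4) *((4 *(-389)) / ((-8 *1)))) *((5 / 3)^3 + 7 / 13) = 352823 / 780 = 452.34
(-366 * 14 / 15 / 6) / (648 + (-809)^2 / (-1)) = 854 / 9807495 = 0.00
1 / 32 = 0.03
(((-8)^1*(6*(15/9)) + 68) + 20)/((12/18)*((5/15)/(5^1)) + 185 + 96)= 360/12647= 0.03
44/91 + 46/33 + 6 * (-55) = -985352/3003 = -328.12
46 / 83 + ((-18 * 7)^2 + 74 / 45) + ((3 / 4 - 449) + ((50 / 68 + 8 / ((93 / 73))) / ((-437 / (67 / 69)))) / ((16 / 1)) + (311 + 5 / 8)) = 9965717953560563 / 633082739040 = 15741.57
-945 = -945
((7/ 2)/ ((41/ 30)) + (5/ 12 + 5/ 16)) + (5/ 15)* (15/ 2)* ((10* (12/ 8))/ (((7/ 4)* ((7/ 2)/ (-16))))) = -9129125/ 96432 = -94.67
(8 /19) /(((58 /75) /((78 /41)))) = 23400 /22591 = 1.04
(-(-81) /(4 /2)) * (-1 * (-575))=46575 /2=23287.50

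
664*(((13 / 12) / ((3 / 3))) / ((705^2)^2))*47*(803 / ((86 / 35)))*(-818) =-4961218262 / 135605815875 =-0.04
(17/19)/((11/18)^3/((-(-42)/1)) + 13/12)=4164048/5067053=0.82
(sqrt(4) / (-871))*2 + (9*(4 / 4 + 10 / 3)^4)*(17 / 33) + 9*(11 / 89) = 37663846984 / 23023143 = 1635.91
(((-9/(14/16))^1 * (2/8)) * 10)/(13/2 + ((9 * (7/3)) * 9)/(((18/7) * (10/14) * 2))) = -3600/8113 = -0.44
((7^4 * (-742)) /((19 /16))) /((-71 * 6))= 14252336 /4047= 3521.70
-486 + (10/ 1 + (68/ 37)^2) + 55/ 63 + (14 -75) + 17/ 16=-733702313/ 1379952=-531.69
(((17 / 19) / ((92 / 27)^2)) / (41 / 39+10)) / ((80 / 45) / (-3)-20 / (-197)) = -2570816313 / 181042149952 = -0.01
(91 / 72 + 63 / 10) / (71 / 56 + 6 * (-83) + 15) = -19061 / 1213965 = -0.02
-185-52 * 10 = -705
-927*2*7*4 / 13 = -51912 / 13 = -3993.23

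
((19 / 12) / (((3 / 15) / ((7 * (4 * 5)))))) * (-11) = -36575 / 3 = -12191.67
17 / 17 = 1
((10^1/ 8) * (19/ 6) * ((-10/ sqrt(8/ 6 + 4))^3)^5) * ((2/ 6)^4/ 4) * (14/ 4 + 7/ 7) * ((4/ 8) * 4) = -387899663.89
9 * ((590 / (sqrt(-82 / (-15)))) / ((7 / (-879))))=-2333745 * sqrt(1230) / 287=-285183.28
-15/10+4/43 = -1.41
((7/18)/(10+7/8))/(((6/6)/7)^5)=470596/783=601.02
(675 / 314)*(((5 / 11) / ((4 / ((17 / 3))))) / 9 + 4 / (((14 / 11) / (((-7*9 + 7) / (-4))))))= 1308925 / 13816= 94.74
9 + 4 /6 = 29 /3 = 9.67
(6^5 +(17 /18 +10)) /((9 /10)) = 8652.16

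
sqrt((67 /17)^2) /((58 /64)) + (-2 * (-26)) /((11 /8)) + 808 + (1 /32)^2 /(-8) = 37768850129 /44425216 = 850.17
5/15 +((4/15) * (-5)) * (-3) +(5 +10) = 58/3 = 19.33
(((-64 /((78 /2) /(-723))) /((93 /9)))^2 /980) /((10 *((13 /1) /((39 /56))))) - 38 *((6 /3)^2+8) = -634951307832 /1392657175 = -455.93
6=6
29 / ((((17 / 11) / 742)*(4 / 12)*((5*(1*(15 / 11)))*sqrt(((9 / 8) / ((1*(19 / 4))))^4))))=3759711032 / 34425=109214.55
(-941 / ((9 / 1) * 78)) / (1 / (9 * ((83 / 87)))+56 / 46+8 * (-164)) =1796369 / 1756447290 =0.00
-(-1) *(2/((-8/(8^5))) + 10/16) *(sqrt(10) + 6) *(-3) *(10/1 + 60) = 15760846.96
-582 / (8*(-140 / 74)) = 10767 / 280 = 38.45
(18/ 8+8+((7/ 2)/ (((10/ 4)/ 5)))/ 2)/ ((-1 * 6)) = -55/ 24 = -2.29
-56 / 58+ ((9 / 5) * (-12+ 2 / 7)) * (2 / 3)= -15248 / 1015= -15.02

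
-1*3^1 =-3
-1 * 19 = -19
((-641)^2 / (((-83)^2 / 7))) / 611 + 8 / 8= 1.68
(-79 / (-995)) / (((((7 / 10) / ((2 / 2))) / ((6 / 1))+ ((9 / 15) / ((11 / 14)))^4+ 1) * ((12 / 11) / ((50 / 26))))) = 39759465625 / 413813226749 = 0.10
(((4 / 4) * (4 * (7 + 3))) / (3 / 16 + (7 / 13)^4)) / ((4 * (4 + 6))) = 456976 / 124099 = 3.68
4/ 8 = 1/ 2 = 0.50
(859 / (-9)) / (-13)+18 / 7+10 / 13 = 673 / 63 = 10.68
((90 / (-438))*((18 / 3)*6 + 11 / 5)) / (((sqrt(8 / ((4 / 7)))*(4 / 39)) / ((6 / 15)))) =-22347*sqrt(14) / 10220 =-8.18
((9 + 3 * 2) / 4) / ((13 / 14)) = 105 / 26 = 4.04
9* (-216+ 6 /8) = -7749 /4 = -1937.25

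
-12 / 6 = -2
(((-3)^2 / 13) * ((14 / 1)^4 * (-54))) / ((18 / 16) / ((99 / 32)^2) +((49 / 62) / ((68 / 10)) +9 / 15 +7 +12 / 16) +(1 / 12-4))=-214297400338560 / 696399743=-307721.83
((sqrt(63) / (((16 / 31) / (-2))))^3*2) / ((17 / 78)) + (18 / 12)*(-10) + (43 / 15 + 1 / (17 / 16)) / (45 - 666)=-219589461*sqrt(7) / 2176 - 2376296 / 158355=-267009.08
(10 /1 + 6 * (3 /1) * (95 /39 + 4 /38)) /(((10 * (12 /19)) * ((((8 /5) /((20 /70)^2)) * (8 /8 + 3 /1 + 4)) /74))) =63677 /15288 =4.17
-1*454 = -454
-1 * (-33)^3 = 35937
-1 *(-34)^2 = -1156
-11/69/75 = -11/5175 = -0.00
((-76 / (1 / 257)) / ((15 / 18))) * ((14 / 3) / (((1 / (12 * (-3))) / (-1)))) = -19688256 / 5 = -3937651.20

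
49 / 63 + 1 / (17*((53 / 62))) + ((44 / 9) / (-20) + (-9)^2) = 1102853 / 13515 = 81.60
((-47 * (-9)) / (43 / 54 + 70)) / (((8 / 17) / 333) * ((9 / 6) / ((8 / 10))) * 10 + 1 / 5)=215514270 / 8169751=26.38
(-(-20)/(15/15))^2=400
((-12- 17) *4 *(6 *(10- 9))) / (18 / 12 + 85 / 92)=-64032 / 223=-287.14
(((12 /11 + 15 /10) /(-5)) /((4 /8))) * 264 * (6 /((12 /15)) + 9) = -22572 /5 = -4514.40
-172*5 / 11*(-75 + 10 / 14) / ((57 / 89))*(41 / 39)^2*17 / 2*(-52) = -174982686400 / 39501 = -4429829.28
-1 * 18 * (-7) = 126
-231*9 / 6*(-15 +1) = 4851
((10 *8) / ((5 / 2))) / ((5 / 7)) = 224 / 5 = 44.80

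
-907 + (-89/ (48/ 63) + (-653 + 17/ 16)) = -6703/ 4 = -1675.75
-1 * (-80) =80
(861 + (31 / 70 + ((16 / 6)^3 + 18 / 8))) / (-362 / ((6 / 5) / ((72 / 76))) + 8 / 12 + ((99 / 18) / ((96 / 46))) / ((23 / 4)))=-126784682 / 40889205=-3.10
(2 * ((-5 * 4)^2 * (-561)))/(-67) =448800/67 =6698.51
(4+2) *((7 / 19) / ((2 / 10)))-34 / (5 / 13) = -7348 / 95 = -77.35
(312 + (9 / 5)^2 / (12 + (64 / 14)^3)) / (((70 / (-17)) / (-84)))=14673872133 / 2305250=6365.41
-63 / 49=-9 / 7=-1.29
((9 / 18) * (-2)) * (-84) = 84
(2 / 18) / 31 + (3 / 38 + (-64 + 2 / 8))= -63.67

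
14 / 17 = 0.82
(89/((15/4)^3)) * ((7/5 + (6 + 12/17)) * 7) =95.76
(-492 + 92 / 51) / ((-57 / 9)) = 25000 / 323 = 77.40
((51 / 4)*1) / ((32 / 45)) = 2295 / 128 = 17.93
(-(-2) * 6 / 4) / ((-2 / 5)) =-15 / 2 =-7.50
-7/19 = -0.37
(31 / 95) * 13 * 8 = 3224 / 95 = 33.94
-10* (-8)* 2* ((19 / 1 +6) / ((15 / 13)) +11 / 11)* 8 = 87040 / 3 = 29013.33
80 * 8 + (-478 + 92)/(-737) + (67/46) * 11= 22258205/33902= 656.55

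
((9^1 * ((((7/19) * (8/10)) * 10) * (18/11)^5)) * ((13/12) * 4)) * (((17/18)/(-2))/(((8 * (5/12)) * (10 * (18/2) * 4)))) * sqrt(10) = -40599468 * sqrt(10)/76499225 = -1.68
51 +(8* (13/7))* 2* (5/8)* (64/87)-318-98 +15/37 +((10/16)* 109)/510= -2150040341/6128976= -350.80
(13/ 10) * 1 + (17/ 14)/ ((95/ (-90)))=199/ 1330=0.15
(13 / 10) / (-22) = -13 / 220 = -0.06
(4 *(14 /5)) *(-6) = -336 /5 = -67.20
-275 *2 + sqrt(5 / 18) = -550 + sqrt(10) / 6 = -549.47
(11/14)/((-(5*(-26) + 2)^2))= -11/229376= -0.00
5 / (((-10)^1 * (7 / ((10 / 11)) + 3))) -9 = -968 / 107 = -9.05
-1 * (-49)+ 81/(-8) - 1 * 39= -1/8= -0.12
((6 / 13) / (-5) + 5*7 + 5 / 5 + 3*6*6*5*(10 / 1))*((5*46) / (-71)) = -16253364 / 923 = -17609.28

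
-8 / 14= -4 / 7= -0.57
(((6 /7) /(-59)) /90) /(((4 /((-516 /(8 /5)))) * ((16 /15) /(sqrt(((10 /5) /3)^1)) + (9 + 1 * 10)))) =61275 /89032888- 215 * sqrt(6) /11129111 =0.00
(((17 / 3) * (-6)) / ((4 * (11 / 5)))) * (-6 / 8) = 255 / 88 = 2.90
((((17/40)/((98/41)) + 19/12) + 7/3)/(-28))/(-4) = 48151/1317120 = 0.04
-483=-483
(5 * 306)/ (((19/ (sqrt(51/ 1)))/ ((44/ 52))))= 16830 * sqrt(51)/ 247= 486.60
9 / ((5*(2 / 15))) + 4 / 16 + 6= 79 / 4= 19.75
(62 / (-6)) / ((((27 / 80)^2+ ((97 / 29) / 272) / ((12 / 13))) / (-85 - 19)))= 10172364800 / 1204291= 8446.77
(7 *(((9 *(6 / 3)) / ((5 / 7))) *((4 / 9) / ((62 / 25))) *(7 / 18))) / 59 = 3430 / 16461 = 0.21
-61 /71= -0.86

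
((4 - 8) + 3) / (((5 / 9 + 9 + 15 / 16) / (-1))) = 144 / 1511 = 0.10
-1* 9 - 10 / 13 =-9.77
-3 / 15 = -1 / 5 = -0.20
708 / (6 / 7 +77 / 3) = 14868 / 557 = 26.69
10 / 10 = 1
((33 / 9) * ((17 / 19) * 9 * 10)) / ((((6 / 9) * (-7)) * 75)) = -561 / 665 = -0.84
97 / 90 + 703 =63367 / 90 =704.08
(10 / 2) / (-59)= -5 / 59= -0.08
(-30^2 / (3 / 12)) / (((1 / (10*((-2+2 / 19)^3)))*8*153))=200.06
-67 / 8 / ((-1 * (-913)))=-67 / 7304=-0.01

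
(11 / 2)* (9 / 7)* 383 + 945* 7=130527 / 14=9323.36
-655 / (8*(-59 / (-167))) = -109385 / 472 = -231.75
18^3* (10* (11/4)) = 160380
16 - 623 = -607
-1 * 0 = 0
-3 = -3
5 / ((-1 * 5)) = -1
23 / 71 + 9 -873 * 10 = -619168 / 71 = -8720.68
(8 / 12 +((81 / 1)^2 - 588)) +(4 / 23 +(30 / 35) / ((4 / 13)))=5773421 / 966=5976.63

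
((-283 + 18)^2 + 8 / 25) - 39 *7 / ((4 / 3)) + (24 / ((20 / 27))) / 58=203061273 / 2900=70021.13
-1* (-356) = 356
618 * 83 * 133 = 6822102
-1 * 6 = -6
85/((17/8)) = 40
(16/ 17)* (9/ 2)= 4.24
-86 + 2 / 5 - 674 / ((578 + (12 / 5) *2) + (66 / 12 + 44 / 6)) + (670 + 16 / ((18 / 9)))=52826878 / 89345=591.27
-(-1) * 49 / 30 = 49 / 30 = 1.63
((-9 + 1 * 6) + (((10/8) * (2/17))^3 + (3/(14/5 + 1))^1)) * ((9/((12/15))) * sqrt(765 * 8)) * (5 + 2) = -1557731385 * sqrt(170)/1493552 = -13598.68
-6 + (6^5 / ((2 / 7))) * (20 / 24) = 22674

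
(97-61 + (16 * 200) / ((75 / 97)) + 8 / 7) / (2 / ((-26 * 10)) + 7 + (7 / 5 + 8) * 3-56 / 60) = 121.89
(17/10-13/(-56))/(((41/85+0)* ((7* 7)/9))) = 82773/112504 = 0.74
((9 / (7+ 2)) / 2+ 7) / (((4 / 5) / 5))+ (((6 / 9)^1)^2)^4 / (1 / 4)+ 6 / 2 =2626031 / 52488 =50.03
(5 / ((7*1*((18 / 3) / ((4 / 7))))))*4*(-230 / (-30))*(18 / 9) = 1840 / 441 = 4.17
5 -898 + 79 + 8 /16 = -1627 /2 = -813.50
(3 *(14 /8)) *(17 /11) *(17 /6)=22.99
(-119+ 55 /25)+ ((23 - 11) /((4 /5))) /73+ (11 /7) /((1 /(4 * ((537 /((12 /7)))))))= 676128 /365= 1852.41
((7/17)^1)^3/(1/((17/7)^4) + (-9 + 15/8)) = -46648/4741489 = -0.01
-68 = -68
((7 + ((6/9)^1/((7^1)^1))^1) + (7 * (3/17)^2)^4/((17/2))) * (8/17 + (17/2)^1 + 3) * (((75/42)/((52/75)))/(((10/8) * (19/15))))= 13484613516605446875/97598296708536988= 138.16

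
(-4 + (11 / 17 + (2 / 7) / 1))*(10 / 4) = -1825 / 238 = -7.67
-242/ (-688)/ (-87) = -121/ 29928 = -0.00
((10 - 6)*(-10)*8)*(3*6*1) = -5760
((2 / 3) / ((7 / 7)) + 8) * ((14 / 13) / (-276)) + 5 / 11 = 958 / 2277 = 0.42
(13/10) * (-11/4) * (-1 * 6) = 429/20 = 21.45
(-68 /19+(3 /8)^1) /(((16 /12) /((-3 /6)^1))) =1461 /1216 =1.20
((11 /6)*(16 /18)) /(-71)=-0.02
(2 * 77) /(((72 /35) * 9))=2695 /324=8.32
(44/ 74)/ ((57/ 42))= 308/ 703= 0.44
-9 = -9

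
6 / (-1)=-6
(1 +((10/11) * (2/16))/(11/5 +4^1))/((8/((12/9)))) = 463/2728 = 0.17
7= 7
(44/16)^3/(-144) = -1331/9216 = -0.14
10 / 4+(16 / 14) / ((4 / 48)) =227 / 14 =16.21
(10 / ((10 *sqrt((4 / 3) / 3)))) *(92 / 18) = 23 / 3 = 7.67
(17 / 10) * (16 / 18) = 68 / 45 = 1.51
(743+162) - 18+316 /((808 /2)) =89666 /101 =887.78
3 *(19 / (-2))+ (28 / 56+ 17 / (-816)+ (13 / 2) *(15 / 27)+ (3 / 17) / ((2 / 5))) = -58675 / 2448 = -23.97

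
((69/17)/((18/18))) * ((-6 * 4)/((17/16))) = -91.68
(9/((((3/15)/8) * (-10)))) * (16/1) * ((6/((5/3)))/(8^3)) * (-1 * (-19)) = -1539/20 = -76.95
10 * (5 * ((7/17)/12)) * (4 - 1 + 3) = 175/17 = 10.29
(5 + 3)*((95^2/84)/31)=18050/651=27.73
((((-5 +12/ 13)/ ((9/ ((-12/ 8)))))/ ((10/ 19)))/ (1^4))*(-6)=-1007/ 130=-7.75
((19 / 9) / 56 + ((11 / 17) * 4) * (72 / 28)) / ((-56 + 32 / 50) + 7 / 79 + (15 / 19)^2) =-40886977325 / 333832807728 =-0.12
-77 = -77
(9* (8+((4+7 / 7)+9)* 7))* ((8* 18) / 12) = 11448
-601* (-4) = 2404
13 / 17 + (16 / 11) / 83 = 12141 / 15521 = 0.78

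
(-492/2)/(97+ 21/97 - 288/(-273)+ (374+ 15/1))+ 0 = -723814/1433715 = -0.50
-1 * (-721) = 721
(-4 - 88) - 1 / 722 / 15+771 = 7353569 / 10830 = 679.00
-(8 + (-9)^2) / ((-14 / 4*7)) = 178 / 49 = 3.63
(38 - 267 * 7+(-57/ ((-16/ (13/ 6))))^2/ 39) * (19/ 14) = -15254663/ 6144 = -2482.86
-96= -96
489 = 489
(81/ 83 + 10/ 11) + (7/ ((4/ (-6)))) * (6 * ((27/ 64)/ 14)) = -0.01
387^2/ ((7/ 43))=6440067/ 7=920009.57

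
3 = 3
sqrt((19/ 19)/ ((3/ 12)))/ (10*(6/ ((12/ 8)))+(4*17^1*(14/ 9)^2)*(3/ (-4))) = -27/ 1126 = -0.02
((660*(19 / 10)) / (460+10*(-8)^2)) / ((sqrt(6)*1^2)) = 19*sqrt(6) / 100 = 0.47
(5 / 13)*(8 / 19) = 40 / 247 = 0.16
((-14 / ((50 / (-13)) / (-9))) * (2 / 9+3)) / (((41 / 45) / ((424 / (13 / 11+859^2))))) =-1538537 / 23110060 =-0.07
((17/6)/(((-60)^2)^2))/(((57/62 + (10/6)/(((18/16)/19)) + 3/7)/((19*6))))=70091/82952400000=0.00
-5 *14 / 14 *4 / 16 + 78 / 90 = -23 / 60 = -0.38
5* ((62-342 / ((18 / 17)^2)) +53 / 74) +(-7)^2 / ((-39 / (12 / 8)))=-10507187 / 8658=-1213.58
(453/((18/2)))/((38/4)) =302/57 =5.30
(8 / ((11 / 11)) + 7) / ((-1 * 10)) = -3 / 2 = -1.50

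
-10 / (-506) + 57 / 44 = 121 / 92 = 1.32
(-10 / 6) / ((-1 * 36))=5 / 108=0.05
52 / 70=0.74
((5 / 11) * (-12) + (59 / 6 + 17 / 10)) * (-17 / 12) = -17051 / 1980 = -8.61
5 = 5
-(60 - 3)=-57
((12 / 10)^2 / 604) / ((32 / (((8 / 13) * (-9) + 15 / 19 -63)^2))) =630060201 / 1842471800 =0.34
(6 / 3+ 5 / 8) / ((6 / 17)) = 119 / 16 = 7.44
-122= -122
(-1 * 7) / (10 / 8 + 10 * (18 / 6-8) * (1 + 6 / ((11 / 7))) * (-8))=-308 / 84855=-0.00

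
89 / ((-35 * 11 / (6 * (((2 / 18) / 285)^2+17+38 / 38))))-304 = -277757335078 / 844333875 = -328.97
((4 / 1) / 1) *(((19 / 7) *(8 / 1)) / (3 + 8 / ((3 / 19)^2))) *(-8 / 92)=-10944 / 469315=-0.02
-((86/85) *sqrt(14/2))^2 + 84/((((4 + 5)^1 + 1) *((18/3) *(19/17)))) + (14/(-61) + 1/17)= -50943768/8373775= -6.08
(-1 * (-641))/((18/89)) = 57049/18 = 3169.39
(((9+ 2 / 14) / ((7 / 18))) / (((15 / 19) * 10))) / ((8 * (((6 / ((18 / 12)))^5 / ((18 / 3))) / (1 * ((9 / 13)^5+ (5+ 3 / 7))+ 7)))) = 2797203807 / 101882799200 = 0.03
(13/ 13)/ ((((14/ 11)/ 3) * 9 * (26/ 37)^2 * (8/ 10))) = 75295/ 113568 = 0.66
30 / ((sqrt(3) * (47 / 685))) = 6850 * sqrt(3) / 47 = 252.44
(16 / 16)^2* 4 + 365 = 369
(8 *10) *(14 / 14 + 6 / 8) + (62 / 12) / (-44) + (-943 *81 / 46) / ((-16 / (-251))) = -27360127 / 1056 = -25909.21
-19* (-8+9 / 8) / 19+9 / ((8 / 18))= 217 / 8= 27.12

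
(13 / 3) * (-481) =-6253 / 3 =-2084.33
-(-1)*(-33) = -33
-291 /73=-3.99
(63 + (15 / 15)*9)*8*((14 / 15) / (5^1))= 2688 / 25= 107.52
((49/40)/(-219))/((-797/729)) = 0.01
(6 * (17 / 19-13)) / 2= -690 / 19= -36.32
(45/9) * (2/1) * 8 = 80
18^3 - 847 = 4985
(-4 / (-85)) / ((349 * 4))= 1 / 29665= 0.00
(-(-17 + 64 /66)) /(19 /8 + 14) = 4232 /4323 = 0.98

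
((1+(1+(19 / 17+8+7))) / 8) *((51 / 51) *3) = 231 / 34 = 6.79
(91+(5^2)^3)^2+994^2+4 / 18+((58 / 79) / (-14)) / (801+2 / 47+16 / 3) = 140327295020161009 / 565879923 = 247980692.22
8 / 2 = 4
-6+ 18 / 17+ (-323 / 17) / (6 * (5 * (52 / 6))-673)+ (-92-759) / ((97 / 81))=-715.52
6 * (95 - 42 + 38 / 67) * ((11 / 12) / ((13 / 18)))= 355311 / 871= 407.93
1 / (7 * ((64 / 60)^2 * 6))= 75 / 3584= 0.02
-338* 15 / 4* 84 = -106470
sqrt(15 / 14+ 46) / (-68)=-sqrt(9226) / 952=-0.10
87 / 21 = 29 / 7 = 4.14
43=43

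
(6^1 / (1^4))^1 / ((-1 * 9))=-2 / 3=-0.67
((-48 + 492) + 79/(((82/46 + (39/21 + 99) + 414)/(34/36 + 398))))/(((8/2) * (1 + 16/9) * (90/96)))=1512203414/31192125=48.48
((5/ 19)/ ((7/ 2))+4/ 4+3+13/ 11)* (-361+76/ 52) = -1891986/ 1001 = -1890.10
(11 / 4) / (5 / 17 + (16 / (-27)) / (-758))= 1913571 / 205204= 9.33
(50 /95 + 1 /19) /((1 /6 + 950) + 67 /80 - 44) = 2640 /4135939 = 0.00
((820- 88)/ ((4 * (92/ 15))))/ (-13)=-2745/ 1196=-2.30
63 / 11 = 5.73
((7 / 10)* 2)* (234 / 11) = 1638 / 55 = 29.78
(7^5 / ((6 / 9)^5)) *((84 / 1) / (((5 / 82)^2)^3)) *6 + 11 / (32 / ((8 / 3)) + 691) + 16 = 13747238621406995290659 / 10984375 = 1251526702375601.28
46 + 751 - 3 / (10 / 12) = 3967 / 5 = 793.40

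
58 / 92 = 29 / 46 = 0.63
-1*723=-723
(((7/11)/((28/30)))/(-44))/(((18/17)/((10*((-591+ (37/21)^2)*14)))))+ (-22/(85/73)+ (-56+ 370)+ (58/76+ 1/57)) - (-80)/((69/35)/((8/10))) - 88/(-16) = 2613627038419/1698938010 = 1538.39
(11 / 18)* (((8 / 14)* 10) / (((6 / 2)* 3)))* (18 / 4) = 110 / 63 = 1.75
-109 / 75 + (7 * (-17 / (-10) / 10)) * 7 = 2063 / 300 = 6.88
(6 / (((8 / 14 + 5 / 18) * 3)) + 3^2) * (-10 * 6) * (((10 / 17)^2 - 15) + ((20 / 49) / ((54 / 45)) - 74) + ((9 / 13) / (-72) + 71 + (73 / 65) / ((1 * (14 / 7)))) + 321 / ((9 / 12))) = -11037942358515 / 39395902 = -280179.96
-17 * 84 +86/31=-44182/31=-1425.23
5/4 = 1.25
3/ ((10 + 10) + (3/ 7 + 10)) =7/ 71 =0.10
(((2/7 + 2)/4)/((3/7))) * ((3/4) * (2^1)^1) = 2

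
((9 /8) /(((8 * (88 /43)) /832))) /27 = 559 /264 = 2.12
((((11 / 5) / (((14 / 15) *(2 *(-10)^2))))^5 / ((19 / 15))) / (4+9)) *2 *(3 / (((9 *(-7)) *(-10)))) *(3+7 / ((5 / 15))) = 117406179 / 37195907840000000000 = 0.00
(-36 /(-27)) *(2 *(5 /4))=10 /3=3.33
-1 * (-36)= 36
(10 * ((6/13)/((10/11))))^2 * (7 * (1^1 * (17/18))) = 28798/169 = 170.40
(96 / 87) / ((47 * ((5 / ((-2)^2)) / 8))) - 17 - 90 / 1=-728181 / 6815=-106.85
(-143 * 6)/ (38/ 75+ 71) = -64350/ 5363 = -12.00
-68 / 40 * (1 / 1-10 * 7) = 1173 / 10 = 117.30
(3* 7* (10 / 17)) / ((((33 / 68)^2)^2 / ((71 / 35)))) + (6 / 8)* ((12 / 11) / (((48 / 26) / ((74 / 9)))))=720151403 / 1581228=455.44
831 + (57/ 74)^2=4553805/ 5476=831.59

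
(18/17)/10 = 9/85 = 0.11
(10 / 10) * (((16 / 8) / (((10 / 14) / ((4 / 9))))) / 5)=56 / 225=0.25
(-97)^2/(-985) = -9409/985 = -9.55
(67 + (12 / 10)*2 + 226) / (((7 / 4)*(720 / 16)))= 844 / 225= 3.75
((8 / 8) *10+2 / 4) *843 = 8851.50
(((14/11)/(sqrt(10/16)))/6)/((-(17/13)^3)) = -0.12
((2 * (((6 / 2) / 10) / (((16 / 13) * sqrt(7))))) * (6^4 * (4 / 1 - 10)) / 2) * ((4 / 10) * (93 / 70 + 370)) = -246335661 * sqrt(7) / 6125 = -106407.00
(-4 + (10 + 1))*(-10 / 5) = -14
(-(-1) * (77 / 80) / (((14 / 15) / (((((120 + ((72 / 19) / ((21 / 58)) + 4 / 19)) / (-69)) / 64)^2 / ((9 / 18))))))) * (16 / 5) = 41533855 / 7186545408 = 0.01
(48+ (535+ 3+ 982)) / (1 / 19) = 29792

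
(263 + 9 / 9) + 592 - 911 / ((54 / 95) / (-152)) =6600532 / 27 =244464.15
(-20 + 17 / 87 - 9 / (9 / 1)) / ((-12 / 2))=905 / 261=3.47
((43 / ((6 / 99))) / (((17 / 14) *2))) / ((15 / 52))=86086 / 85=1012.78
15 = 15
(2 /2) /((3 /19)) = 19 /3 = 6.33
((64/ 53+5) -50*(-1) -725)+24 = -34174/ 53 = -644.79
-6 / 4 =-3 / 2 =-1.50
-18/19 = -0.95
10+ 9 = 19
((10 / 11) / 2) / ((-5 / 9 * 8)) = -9 / 88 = -0.10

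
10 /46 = 5 /23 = 0.22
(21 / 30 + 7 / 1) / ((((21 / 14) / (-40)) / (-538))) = 331408 / 3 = 110469.33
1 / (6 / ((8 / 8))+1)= 1 / 7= 0.14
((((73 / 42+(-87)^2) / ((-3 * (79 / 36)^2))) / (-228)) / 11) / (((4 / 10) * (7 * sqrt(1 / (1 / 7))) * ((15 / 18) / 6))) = 34340868 * sqrt(7) / 447398567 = 0.20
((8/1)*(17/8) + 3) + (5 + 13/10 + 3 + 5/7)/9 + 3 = 15191/630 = 24.11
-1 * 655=-655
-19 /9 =-2.11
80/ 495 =16/ 99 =0.16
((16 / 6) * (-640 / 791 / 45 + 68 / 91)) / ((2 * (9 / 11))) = 2969648 / 2498769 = 1.19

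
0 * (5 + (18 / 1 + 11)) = 0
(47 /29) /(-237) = -47 /6873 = -0.01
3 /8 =0.38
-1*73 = -73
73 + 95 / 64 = 4767 / 64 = 74.48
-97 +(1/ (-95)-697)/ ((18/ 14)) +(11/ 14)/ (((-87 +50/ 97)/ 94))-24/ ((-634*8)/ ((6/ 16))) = -54324155565329/ 84885270960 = -639.97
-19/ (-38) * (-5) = -2.50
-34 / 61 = -0.56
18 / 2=9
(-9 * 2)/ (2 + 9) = -18/ 11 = -1.64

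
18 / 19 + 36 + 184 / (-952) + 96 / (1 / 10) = 2253661 / 2261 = 996.75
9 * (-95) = -855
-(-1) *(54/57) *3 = 54/19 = 2.84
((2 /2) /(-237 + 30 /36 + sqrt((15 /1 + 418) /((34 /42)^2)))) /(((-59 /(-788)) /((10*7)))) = -135532422480 /33830931167 - 708916320*sqrt(433) /33830931167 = -4.44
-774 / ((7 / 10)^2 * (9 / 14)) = -17200 / 7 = -2457.14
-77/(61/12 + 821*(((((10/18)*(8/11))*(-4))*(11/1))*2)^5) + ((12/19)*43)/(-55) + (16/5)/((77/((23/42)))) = -797310692939807490392/1692726000955272153255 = -0.47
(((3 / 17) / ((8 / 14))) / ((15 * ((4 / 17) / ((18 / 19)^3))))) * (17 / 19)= 0.07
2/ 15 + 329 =4937/ 15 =329.13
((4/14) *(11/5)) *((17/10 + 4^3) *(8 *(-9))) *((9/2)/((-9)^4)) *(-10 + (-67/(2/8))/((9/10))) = 1779448/2835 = 627.67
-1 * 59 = -59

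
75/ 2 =37.50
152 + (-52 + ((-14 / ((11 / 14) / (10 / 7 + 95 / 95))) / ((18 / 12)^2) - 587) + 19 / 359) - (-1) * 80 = -426.18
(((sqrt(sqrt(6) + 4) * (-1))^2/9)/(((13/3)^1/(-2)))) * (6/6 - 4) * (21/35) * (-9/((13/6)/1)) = -1296/845 - 324 * sqrt(6)/845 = -2.47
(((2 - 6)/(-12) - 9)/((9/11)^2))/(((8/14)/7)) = -158.59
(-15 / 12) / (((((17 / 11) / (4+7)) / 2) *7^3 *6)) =-605 / 69972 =-0.01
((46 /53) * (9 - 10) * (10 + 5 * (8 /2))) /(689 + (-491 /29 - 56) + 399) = -40020 /1560161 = -0.03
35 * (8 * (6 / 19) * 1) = 1680 / 19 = 88.42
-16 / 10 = -8 / 5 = -1.60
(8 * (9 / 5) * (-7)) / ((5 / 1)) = -504 / 25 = -20.16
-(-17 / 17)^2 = -1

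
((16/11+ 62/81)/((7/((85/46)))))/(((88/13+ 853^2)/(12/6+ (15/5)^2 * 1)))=9503/1072651167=0.00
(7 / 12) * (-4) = -7 / 3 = -2.33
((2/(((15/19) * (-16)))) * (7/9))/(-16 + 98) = -133/88560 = -0.00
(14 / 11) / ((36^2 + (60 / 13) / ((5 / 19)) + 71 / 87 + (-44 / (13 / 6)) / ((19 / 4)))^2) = 0.00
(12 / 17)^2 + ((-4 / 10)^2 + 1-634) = -4568669 / 7225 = -632.34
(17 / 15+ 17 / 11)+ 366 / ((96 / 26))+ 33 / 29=3940609 / 38280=102.94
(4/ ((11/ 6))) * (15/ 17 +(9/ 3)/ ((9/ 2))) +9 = 2315/ 187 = 12.38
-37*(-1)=37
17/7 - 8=-39/7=-5.57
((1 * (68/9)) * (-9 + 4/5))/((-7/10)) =5576/63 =88.51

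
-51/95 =-0.54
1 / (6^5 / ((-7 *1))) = -7 / 7776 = -0.00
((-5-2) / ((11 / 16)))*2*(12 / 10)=-1344 / 55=-24.44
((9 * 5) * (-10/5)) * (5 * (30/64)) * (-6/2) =632.81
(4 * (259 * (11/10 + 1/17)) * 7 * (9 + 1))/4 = 357161/17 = 21009.47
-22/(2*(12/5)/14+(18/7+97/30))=-4620/1291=-3.58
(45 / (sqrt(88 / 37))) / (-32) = -45 * sqrt(814) / 1408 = -0.91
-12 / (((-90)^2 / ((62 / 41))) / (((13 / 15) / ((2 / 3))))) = -403 / 138375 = -0.00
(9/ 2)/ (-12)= -3/ 8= -0.38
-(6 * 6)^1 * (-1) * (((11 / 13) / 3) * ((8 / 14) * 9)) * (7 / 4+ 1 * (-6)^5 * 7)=-36950364 / 13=-2842335.69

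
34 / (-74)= -17 / 37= -0.46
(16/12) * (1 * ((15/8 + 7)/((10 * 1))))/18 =71/1080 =0.07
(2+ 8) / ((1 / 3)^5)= 2430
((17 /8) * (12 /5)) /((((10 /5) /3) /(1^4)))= 153 /20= 7.65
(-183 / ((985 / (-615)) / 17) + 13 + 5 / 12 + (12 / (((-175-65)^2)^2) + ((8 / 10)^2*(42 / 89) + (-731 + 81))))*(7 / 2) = 44320124833812331 / 9695047680000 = 4571.42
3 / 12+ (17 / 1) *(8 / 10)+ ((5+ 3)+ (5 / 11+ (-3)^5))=-48553 / 220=-220.70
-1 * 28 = -28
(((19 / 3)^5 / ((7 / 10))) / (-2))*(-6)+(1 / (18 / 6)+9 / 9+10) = 24767416 / 567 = 43681.51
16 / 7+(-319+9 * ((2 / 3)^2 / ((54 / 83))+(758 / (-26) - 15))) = -1739435 / 2457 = -707.95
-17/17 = -1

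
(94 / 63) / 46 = 47 / 1449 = 0.03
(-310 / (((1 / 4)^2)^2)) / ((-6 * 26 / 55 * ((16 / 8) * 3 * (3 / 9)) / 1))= 545600 / 39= 13989.74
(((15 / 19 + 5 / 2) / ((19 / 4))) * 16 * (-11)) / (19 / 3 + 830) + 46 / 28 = 18984227 / 12680486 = 1.50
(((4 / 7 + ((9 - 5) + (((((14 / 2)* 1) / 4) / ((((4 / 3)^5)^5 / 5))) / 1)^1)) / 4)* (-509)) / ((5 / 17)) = -1248824961563070878771 / 630503947831869440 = -1980.68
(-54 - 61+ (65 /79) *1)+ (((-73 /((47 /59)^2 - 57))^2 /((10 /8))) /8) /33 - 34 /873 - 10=-36276700101733274099 /292056880401031680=-124.21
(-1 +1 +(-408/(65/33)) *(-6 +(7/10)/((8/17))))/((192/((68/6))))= 1147619/20800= 55.17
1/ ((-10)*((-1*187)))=1/ 1870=0.00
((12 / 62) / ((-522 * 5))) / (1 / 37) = -37 / 13485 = -0.00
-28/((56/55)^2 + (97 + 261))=-42350/543043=-0.08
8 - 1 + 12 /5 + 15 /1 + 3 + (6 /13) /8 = 7139 /260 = 27.46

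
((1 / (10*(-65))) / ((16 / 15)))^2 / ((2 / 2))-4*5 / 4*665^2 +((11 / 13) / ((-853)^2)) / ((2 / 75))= -6960461364876971519 / 3147927577600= -2211125.00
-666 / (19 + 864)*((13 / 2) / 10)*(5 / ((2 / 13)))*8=-112554 / 883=-127.47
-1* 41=-41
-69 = -69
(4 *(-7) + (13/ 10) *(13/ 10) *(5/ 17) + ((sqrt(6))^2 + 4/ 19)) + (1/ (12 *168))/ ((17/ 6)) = -11554021/ 542640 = -21.29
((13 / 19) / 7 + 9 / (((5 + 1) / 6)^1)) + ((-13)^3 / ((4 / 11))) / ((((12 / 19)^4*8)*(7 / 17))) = -145210734163 / 12607488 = -11517.82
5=5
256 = 256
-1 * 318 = -318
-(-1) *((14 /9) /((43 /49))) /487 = 686 /188469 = 0.00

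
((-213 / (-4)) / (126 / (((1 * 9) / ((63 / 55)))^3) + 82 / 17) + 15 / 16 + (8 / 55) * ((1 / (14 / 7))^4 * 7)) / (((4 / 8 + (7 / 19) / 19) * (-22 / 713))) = -9343635598701937 / 13047541320000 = -716.12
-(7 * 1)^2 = -49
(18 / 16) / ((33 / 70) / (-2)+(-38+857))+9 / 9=76523 / 76418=1.00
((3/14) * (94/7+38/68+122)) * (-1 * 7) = -97095/476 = -203.98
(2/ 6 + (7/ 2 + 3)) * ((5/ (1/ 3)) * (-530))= -54325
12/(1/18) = 216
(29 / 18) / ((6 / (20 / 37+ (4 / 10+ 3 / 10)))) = 493 / 1480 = 0.33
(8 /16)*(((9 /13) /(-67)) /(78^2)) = -1 /1177592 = -0.00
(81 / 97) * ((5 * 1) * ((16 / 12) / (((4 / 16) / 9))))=19440 / 97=200.41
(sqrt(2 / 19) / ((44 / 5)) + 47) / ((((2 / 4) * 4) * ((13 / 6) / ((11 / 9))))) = 5 * sqrt(38) / 2964 + 517 / 39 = 13.27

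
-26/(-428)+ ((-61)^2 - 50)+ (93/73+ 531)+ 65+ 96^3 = 13888025717/15622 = 889004.33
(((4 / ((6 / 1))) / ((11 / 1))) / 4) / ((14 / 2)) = 1 / 462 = 0.00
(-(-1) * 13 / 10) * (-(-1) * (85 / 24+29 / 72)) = 923 / 180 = 5.13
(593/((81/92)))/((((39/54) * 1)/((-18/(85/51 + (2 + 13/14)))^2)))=6929048448/484237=14309.21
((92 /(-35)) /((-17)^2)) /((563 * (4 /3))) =-69 /5694745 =-0.00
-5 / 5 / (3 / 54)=-18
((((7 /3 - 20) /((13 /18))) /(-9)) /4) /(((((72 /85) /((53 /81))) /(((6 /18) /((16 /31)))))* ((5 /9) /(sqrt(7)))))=1480343* sqrt(7) /2426112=1.61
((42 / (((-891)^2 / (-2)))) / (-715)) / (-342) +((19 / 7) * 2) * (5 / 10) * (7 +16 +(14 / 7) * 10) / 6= 8811241555349 / 452964682170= 19.45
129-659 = -530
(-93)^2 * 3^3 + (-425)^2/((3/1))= 881194/3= 293731.33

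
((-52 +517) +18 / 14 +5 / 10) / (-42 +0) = -6535 / 588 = -11.11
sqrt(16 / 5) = 4*sqrt(5) / 5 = 1.79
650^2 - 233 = 422267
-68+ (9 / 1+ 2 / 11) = -647 / 11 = -58.82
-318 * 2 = -636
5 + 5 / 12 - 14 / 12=17 / 4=4.25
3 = 3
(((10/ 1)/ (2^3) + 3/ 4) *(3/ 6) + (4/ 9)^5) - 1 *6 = -294221/ 59049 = -4.98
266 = 266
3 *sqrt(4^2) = 12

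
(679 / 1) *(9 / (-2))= -6111 / 2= -3055.50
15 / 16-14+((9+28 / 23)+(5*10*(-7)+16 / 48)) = -352.51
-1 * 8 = -8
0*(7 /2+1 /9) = 0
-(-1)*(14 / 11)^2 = 196 / 121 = 1.62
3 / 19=0.16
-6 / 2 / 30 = -1 / 10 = -0.10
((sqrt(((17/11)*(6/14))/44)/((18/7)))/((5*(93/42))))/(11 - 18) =-sqrt(357)/30690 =-0.00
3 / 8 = 0.38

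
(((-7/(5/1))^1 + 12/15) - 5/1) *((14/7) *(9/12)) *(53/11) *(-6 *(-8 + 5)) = -40068/55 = -728.51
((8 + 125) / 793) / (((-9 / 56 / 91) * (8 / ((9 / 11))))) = -6517 / 671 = -9.71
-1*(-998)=998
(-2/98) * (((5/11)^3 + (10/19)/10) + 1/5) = -43819/6195805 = -0.01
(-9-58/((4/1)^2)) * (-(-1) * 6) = -75.75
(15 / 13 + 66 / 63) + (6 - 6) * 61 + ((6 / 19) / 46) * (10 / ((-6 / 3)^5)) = 4198097 / 1908816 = 2.20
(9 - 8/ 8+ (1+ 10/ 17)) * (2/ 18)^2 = 163/ 1377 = 0.12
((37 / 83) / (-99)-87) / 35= -714916 / 287595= -2.49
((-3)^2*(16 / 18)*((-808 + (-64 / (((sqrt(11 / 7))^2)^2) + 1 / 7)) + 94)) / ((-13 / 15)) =75190680 / 11011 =6828.69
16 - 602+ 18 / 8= -2335 / 4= -583.75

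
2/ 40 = 1/ 20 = 0.05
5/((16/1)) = 0.31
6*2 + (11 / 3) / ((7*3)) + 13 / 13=830 / 63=13.17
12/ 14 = 6/ 7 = 0.86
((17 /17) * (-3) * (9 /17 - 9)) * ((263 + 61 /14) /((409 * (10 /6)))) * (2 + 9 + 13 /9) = 4311936 /34765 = 124.03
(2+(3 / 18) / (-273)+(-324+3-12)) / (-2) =542179 / 3276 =165.50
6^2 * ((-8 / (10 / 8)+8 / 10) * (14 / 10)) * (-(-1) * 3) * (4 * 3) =-254016 / 25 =-10160.64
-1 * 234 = -234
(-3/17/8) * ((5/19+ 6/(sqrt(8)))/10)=-9 * sqrt(2)/2720 -3/5168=-0.01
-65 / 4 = -16.25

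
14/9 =1.56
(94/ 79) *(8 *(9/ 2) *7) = 23688/ 79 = 299.85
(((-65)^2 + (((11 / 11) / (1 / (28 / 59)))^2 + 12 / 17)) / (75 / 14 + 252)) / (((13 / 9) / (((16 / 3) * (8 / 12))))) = 112034910400 / 2771791503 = 40.42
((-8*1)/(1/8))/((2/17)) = -544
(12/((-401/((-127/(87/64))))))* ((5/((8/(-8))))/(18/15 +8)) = -406400/267467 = -1.52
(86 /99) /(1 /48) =1376 /33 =41.70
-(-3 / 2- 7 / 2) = 5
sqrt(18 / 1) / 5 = 3 * sqrt(2) / 5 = 0.85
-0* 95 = 0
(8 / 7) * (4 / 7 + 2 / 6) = 152 / 147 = 1.03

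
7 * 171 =1197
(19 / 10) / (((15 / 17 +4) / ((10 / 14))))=323 / 1162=0.28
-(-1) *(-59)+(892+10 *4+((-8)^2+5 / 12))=11249 / 12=937.42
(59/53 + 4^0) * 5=560/53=10.57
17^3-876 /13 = 62993 /13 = 4845.62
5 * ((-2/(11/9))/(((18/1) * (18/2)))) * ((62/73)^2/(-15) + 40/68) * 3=-734002/8968707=-0.08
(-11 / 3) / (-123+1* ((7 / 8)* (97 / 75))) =2200 / 73121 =0.03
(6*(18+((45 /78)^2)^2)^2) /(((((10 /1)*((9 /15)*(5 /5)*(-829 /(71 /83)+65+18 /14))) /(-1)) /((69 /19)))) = 2348911743068427957 /1780333212200907520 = 1.32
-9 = -9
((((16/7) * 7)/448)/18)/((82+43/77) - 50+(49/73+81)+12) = 0.00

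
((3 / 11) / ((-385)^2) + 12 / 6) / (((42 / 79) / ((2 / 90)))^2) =20351607673 / 5824219747500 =0.00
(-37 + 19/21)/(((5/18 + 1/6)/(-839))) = 953943/14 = 68138.79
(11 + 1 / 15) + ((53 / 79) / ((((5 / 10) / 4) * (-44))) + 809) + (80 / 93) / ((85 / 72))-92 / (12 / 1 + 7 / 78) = 228997118453 / 281647245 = 813.06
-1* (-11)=11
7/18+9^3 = 13129/18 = 729.39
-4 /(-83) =4 /83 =0.05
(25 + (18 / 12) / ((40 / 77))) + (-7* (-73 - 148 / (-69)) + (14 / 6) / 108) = 78081253 / 149040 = 523.89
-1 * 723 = -723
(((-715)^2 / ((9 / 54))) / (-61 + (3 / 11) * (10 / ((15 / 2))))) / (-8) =16870425 / 2668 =6323.25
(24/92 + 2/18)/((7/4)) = 44/207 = 0.21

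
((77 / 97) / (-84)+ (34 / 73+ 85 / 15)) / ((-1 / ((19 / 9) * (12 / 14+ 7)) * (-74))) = 60410405 / 44015496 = 1.37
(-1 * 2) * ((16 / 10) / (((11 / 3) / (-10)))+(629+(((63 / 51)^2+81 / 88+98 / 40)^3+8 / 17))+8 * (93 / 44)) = -1561441759827861883 / 1028067338848000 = -1518.81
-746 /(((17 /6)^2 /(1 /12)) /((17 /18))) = -373 /51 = -7.31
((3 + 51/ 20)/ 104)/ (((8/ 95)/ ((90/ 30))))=6327/ 3328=1.90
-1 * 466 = -466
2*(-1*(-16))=32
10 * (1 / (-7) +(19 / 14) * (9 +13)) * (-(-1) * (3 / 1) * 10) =8914.29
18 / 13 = 1.38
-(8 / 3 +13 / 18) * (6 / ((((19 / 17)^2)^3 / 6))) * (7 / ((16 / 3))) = -30920225889 / 376367048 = -82.15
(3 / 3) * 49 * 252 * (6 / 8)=9261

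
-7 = -7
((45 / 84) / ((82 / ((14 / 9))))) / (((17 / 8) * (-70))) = -1 / 14637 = -0.00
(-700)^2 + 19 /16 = 490001.19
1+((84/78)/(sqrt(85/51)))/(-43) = 1 - 14*sqrt(15)/2795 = 0.98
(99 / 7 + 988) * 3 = 21045 / 7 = 3006.43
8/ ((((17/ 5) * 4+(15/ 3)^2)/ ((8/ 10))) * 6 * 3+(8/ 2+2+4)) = 16/ 1757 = 0.01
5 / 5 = 1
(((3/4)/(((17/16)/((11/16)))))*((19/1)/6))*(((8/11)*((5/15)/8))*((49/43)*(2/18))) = 931/157896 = 0.01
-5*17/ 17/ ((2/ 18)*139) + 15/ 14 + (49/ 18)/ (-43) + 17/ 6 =2649197/ 753102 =3.52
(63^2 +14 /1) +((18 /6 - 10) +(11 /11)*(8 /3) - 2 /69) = 274526 /69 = 3978.64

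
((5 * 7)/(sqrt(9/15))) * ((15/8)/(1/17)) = 1440.27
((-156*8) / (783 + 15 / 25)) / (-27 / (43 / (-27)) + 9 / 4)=-178880 / 2156859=-0.08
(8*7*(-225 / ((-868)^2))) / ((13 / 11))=-2475 / 174902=-0.01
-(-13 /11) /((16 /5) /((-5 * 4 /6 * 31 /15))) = -2015 /792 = -2.54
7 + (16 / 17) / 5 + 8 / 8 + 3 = 951 / 85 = 11.19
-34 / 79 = -0.43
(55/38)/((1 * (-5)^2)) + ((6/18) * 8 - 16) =-7567/570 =-13.28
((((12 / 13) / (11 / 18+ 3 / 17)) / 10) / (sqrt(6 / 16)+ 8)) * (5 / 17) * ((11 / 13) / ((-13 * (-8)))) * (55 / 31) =522720 / 8354617583 - 16335 * sqrt(6) / 8354617583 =0.00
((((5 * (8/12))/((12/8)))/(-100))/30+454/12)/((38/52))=663962/12825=51.77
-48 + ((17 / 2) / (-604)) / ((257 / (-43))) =-14901157 / 310456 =-48.00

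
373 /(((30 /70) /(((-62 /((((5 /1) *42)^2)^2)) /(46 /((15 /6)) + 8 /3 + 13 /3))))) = -11563 /10585323000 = -0.00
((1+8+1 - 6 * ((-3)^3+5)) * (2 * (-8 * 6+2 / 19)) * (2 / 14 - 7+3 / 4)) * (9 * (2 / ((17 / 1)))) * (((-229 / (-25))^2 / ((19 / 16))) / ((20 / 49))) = 3073786842672 / 201875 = 15226188.69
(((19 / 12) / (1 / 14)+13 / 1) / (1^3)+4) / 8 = 235 / 48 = 4.90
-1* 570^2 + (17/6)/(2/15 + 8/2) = -40287515/124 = -324899.31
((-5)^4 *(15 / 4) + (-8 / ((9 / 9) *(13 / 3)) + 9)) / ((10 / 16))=244494 / 65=3761.45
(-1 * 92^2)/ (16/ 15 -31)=126960/ 449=282.76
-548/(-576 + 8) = 137/142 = 0.96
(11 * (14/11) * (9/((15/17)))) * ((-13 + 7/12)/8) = -17731/80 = -221.64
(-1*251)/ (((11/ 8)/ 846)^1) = -1698768/ 11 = -154433.45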